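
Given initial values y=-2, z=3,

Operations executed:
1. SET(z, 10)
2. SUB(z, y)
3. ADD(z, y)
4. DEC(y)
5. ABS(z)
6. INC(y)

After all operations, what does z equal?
z = 10

Tracing execution:
Step 1: SET(z, 10) → z = 10
Step 2: SUB(z, y) → z = 12
Step 3: ADD(z, y) → z = 10
Step 4: DEC(y) → z = 10
Step 5: ABS(z) → z = 10
Step 6: INC(y) → z = 10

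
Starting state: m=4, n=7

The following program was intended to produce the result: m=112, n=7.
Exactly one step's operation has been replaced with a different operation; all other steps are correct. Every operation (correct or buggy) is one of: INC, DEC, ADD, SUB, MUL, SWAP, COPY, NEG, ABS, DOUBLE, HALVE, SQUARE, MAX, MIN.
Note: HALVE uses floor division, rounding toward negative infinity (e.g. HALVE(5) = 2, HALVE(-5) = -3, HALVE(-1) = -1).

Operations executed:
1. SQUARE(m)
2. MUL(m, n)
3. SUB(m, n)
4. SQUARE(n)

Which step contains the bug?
Step 4

Trace with buggy code:
Initial: m=4, n=7
After step 1: m=16, n=7
After step 2: m=112, n=7
After step 3: m=105, n=7
After step 4: m=105, n=49
Actual final m=105, n=49 ≠ expected m=112, n=7.
Step 4 is the only position where a single-operation replacement can produce the expected result.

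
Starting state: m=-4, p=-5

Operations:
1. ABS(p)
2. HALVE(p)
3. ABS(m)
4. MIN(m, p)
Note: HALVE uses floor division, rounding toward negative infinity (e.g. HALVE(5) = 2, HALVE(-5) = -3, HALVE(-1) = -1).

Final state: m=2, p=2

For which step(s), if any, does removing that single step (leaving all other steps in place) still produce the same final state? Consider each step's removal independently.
None - removing any single step changes the final result

Testing removal of each single step:
Without step 1: final = m=-3, p=-3 (different)
Without step 2: final = m=4, p=5 (different)
Without step 3: final = m=-4, p=2 (different)
Without step 4: final = m=4, p=2 (different)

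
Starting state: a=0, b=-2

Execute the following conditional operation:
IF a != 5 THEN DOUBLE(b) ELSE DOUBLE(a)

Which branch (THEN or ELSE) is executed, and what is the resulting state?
Branch: THEN, Final state: a=0, b=-4

Evaluating condition: a != 5
a = 0
Condition is True, so THEN branch executes
After DOUBLE(b): a=0, b=-4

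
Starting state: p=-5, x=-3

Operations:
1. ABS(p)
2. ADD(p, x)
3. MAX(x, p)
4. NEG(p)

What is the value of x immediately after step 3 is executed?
x = 2

Tracing x through execution:
Initial: x = -3
After step 1 (ABS(p)): x = -3
After step 2 (ADD(p, x)): x = -3
After step 3 (MAX(x, p)): x = 2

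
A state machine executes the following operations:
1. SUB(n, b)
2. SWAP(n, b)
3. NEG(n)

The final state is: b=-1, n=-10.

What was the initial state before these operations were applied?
b=10, n=9

Working backwards:
Final state: b=-1, n=-10
Before step 3 (NEG(n)): b=-1, n=10
Before step 2 (SWAP(n, b)): b=10, n=-1
Before step 1 (SUB(n, b)): b=10, n=9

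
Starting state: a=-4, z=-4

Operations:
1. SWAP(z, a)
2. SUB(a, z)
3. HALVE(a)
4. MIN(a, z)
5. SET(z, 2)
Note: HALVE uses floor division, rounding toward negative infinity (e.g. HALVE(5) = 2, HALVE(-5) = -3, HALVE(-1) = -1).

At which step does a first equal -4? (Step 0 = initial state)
Step 0

Tracing a:
Initial: a = -4 ← first occurrence
After step 1: a = -4
After step 2: a = 0
After step 3: a = 0
After step 4: a = -4
After step 5: a = -4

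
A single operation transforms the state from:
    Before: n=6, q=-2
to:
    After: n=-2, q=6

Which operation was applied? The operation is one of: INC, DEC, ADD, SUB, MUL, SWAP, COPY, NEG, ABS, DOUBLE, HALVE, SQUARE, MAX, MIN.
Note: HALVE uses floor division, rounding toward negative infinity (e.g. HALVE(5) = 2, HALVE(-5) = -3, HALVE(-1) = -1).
SWAP(n, q)

Analyzing the change:
Before: n=6, q=-2
After: n=-2, q=6
Variable n changed from 6 to -2
Variable q changed from -2 to 6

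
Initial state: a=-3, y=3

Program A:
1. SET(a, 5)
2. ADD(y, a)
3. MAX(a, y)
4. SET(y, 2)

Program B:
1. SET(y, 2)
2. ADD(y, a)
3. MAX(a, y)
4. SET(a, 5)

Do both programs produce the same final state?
No

Program A final state: a=8, y=2
Program B final state: a=5, y=-1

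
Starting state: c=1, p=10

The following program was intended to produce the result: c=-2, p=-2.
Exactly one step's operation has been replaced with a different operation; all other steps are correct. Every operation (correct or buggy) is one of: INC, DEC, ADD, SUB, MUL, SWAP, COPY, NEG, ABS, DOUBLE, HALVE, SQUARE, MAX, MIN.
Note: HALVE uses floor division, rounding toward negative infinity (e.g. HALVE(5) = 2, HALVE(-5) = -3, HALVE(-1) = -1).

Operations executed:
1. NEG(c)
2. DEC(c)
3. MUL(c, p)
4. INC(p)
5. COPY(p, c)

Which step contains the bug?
Step 3

Trace with buggy code:
Initial: c=1, p=10
After step 1: c=-1, p=10
After step 2: c=-2, p=10
After step 3: c=-20, p=10
After step 4: c=-20, p=11
After step 5: c=-20, p=-20
Actual final c=-20, p=-20 ≠ expected c=-2, p=-2.
Step 3 is the only position where a single-operation replacement can produce the expected result.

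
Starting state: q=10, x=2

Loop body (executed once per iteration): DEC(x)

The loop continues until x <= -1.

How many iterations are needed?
3

Tracing iterations:
Initial: q=10, x=2
After iteration 1: q=10, x=1
After iteration 2: q=10, x=0
After iteration 3: q=10, x=-1
x <= -1 now holds, so the loop exits after 3 iterations.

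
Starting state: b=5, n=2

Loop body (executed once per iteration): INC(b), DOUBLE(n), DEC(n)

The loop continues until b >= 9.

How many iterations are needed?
4

Tracing iterations:
Initial: b=5, n=2
After iteration 1: b=6, n=3
After iteration 2: b=7, n=5
After iteration 3: b=8, n=9
After iteration 4: b=9, n=17
b >= 9 now holds, so the loop exits after 4 iterations.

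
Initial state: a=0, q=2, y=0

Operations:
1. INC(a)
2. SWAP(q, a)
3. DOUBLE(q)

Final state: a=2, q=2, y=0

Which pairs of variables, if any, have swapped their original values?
None

Comparing initial and final values:
a: 0 → 2
q: 2 → 2
y: 0 → 0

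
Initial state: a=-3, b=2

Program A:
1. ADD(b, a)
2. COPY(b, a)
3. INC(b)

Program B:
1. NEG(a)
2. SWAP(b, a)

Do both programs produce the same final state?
No

Program A final state: a=-3, b=-2
Program B final state: a=2, b=3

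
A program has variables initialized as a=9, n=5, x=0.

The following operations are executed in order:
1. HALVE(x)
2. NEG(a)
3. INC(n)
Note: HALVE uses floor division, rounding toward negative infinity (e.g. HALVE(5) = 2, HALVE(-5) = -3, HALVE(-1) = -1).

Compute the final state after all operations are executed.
{a: -9, n: 6, x: 0}

Step-by-step execution:
Initial: a=9, n=5, x=0
After step 1 (HALVE(x)): a=9, n=5, x=0
After step 2 (NEG(a)): a=-9, n=5, x=0
After step 3 (INC(n)): a=-9, n=6, x=0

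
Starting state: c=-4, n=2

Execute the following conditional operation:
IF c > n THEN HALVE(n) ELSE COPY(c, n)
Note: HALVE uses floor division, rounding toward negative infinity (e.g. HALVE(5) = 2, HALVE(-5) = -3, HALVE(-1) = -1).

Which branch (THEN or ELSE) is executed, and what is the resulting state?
Branch: ELSE, Final state: c=2, n=2

Evaluating condition: c > n
c = -4, n = 2
Condition is False, so ELSE branch executes
After COPY(c, n): c=2, n=2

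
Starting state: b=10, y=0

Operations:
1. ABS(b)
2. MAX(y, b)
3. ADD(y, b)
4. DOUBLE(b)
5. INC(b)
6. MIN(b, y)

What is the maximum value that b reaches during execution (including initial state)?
21

Values of b at each step:
Initial: b = 10
After step 1: b = 10
After step 2: b = 10
After step 3: b = 10
After step 4: b = 20
After step 5: b = 21 ← maximum
After step 6: b = 20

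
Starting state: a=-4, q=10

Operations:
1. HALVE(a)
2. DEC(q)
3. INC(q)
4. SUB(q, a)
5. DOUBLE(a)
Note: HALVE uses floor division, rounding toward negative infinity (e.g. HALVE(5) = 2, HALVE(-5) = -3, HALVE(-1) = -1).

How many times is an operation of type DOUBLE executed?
1

Counting DOUBLE operations:
Step 5: DOUBLE(a) ← DOUBLE
Total: 1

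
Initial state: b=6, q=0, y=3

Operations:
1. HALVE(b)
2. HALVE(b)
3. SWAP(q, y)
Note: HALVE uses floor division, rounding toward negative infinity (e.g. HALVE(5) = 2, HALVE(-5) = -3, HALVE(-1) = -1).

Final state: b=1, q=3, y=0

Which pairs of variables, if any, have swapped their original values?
(y, q)

Comparing initial and final values:
y: 3 → 0
q: 0 → 3
b: 6 → 1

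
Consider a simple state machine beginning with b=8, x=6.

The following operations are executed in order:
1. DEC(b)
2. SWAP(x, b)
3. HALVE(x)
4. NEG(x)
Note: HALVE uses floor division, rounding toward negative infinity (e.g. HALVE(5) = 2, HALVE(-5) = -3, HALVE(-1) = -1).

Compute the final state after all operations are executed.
{b: 6, x: -3}

Step-by-step execution:
Initial: b=8, x=6
After step 1 (DEC(b)): b=7, x=6
After step 2 (SWAP(x, b)): b=6, x=7
After step 3 (HALVE(x)): b=6, x=3
After step 4 (NEG(x)): b=6, x=-3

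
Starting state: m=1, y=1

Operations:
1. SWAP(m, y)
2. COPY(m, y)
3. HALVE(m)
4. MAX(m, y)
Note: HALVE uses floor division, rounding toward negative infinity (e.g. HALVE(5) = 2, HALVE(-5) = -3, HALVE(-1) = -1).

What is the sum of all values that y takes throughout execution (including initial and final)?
5

Values of y at each step:
Initial: y = 1
After step 1: y = 1
After step 2: y = 1
After step 3: y = 1
After step 4: y = 1
Sum = 1 + 1 + 1 + 1 + 1 = 5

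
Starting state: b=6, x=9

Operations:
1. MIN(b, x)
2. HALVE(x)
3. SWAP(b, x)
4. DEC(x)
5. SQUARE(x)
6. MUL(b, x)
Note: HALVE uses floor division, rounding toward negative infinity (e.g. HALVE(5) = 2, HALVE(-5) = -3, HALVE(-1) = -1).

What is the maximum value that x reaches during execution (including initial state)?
25

Values of x at each step:
Initial: x = 9
After step 1: x = 9
After step 2: x = 4
After step 3: x = 6
After step 4: x = 5
After step 5: x = 25 ← maximum
After step 6: x = 25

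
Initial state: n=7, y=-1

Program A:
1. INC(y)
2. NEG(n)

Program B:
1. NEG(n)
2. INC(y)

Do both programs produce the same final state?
Yes

Program A final state: n=-7, y=0
Program B final state: n=-7, y=0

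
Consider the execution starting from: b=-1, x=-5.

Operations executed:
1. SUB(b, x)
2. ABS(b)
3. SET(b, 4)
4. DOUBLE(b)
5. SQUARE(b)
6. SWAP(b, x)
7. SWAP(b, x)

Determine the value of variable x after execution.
x = -5

Tracing execution:
Step 1: SUB(b, x) → x = -5
Step 2: ABS(b) → x = -5
Step 3: SET(b, 4) → x = -5
Step 4: DOUBLE(b) → x = -5
Step 5: SQUARE(b) → x = -5
Step 6: SWAP(b, x) → x = 64
Step 7: SWAP(b, x) → x = -5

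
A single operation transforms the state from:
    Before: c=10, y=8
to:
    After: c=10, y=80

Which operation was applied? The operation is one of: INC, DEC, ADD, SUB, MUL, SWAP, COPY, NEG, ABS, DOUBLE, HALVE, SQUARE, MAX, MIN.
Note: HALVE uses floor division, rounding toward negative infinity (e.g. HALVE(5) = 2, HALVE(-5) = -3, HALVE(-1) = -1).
MUL(y, c)

Analyzing the change:
Before: c=10, y=8
After: c=10, y=80
Variable y changed from 8 to 80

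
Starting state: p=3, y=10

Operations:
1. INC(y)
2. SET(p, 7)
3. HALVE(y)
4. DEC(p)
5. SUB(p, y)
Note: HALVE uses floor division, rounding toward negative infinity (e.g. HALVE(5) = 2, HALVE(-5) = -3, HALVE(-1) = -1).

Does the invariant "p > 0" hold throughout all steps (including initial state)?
Yes

The invariant holds at every step.

State at each step:
Initial: p=3, y=10
After step 1: p=3, y=11
After step 2: p=7, y=11
After step 3: p=7, y=5
After step 4: p=6, y=5
After step 5: p=1, y=5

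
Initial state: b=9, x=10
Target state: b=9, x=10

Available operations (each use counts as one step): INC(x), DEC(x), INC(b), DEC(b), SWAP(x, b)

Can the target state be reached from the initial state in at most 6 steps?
Yes

Path (0 steps): 0 steps (already at target)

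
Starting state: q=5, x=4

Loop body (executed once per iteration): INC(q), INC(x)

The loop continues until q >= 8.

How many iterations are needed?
3

Tracing iterations:
Initial: q=5, x=4
After iteration 1: q=6, x=5
After iteration 2: q=7, x=6
After iteration 3: q=8, x=7
q >= 8 now holds, so the loop exits after 3 iterations.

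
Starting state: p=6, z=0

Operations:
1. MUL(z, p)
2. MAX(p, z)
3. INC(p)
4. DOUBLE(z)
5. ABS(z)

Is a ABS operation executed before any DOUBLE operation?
No

First ABS: step 5
First DOUBLE: step 4
Since 5 > 4, DOUBLE comes first.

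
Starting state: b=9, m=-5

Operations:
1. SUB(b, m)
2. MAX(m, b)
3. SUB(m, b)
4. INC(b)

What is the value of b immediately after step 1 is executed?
b = 14

Tracing b through execution:
Initial: b = 9
After step 1 (SUB(b, m)): b = 14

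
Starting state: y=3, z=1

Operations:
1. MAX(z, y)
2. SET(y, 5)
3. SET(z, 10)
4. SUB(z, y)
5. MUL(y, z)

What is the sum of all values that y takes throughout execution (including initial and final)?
46

Values of y at each step:
Initial: y = 3
After step 1: y = 3
After step 2: y = 5
After step 3: y = 5
After step 4: y = 5
After step 5: y = 25
Sum = 3 + 3 + 5 + 5 + 5 + 25 = 46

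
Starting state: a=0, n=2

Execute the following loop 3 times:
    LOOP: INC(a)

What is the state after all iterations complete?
a=3, n=2

Iteration trace:
Start: a=0, n=2
After iteration 1: a=1, n=2
After iteration 2: a=2, n=2
After iteration 3: a=3, n=2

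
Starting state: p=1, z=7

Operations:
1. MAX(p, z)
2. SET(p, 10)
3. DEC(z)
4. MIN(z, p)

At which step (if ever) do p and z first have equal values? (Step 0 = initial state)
Step 1

p and z first become equal after step 1.

Comparing values at each step:
Initial: p=1, z=7
After step 1: p=7, z=7 ← equal!
After step 2: p=10, z=7
After step 3: p=10, z=6
After step 4: p=10, z=6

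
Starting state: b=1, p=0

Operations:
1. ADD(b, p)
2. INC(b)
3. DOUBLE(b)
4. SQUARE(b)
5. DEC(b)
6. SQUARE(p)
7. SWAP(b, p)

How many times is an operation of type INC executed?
1

Counting INC operations:
Step 2: INC(b) ← INC
Total: 1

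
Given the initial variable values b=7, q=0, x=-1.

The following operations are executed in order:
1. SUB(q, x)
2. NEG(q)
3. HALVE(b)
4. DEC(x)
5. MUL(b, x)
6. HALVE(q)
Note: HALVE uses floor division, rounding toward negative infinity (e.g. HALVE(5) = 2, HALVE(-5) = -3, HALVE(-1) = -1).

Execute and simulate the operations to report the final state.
{b: -6, q: -1, x: -2}

Step-by-step execution:
Initial: b=7, q=0, x=-1
After step 1 (SUB(q, x)): b=7, q=1, x=-1
After step 2 (NEG(q)): b=7, q=-1, x=-1
After step 3 (HALVE(b)): b=3, q=-1, x=-1
After step 4 (DEC(x)): b=3, q=-1, x=-2
After step 5 (MUL(b, x)): b=-6, q=-1, x=-2
After step 6 (HALVE(q)): b=-6, q=-1, x=-2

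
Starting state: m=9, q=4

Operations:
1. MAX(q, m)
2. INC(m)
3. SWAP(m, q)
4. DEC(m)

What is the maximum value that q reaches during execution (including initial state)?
10

Values of q at each step:
Initial: q = 4
After step 1: q = 9
After step 2: q = 9
After step 3: q = 10 ← maximum
After step 4: q = 10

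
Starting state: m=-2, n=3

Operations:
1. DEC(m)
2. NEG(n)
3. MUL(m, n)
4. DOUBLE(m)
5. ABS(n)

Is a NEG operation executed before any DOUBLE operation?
Yes

First NEG: step 2
First DOUBLE: step 4
Since 2 < 4, NEG comes first.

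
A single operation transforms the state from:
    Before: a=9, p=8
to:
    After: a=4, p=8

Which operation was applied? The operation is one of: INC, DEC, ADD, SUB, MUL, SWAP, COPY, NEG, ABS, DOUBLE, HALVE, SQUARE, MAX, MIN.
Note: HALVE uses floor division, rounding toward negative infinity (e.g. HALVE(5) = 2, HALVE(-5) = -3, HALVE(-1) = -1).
HALVE(a)

Analyzing the change:
Before: a=9, p=8
After: a=4, p=8
Variable a changed from 9 to 4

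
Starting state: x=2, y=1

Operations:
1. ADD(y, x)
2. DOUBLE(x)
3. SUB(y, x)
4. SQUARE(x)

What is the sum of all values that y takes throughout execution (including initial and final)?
5

Values of y at each step:
Initial: y = 1
After step 1: y = 3
After step 2: y = 3
After step 3: y = -1
After step 4: y = -1
Sum = 1 + 3 + 3 + -1 + -1 = 5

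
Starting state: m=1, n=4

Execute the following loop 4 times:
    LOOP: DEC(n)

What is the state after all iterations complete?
m=1, n=0

Iteration trace:
Start: m=1, n=4
After iteration 1: m=1, n=3
After iteration 2: m=1, n=2
After iteration 3: m=1, n=1
After iteration 4: m=1, n=0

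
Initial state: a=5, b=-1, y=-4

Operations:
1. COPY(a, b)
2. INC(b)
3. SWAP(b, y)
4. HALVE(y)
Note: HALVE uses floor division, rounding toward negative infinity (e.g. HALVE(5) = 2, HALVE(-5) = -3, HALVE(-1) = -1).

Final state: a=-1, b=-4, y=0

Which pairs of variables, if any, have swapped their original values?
None

Comparing initial and final values:
y: -4 → 0
b: -1 → -4
a: 5 → -1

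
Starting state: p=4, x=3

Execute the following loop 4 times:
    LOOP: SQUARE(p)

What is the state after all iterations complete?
p=4294967296, x=3

Iteration trace:
Start: p=4, x=3
After iteration 1: p=16, x=3
After iteration 2: p=256, x=3
After iteration 3: p=65536, x=3
After iteration 4: p=4294967296, x=3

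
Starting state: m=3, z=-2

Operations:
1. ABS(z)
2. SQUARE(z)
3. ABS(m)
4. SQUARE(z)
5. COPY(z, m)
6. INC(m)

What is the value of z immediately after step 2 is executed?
z = 4

Tracing z through execution:
Initial: z = -2
After step 1 (ABS(z)): z = 2
After step 2 (SQUARE(z)): z = 4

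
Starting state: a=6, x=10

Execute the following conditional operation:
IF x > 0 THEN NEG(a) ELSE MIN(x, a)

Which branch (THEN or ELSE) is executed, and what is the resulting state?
Branch: THEN, Final state: a=-6, x=10

Evaluating condition: x > 0
x = 10
Condition is True, so THEN branch executes
After NEG(a): a=-6, x=10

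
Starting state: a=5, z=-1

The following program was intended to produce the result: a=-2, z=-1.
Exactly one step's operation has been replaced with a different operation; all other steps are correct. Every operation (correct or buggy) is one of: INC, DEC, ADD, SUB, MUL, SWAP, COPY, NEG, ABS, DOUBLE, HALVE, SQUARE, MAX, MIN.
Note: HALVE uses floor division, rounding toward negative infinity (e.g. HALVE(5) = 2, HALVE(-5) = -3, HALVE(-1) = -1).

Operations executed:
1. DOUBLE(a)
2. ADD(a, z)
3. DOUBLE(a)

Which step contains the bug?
Step 2

Trace with buggy code:
Initial: a=5, z=-1
After step 1: a=10, z=-1
After step 2: a=9, z=-1
After step 3: a=18, z=-1
Actual final a=18, z=-1 ≠ expected a=-2, z=-1.
Step 2 is the only position where a single-operation replacement can produce the expected result.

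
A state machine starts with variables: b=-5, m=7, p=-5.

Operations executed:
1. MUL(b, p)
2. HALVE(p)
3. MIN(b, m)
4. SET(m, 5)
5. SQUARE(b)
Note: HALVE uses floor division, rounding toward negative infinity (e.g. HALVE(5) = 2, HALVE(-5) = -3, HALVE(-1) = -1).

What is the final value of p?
p = -3

Tracing execution:
Step 1: MUL(b, p) → p = -5
Step 2: HALVE(p) → p = -3
Step 3: MIN(b, m) → p = -3
Step 4: SET(m, 5) → p = -3
Step 5: SQUARE(b) → p = -3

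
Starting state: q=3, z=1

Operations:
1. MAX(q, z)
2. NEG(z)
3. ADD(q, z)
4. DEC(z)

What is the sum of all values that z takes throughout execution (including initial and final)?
-2

Values of z at each step:
Initial: z = 1
After step 1: z = 1
After step 2: z = -1
After step 3: z = -1
After step 4: z = -2
Sum = 1 + 1 + -1 + -1 + -2 = -2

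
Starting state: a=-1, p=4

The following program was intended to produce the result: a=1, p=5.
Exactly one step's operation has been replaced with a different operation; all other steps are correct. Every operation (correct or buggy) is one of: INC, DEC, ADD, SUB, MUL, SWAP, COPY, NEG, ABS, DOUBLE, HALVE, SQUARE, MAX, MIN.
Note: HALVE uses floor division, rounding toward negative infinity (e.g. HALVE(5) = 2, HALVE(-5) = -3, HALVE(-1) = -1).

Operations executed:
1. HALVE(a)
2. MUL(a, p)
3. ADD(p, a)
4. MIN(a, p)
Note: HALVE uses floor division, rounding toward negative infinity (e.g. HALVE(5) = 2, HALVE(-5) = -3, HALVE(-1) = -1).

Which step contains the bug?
Step 2

Trace with buggy code:
Initial: a=-1, p=4
After step 1: a=-1, p=4
After step 2: a=-4, p=4
After step 3: a=-4, p=0
After step 4: a=-4, p=0
Actual final a=-4, p=0 ≠ expected a=1, p=5.
Step 2 is the only position where a single-operation replacement can produce the expected result.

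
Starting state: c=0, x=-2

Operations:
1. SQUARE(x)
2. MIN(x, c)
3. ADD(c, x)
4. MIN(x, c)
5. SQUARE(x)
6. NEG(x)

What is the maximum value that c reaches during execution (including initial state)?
0

Values of c at each step:
Initial: c = 0 ← maximum
After step 1: c = 0
After step 2: c = 0
After step 3: c = 0
After step 4: c = 0
After step 5: c = 0
After step 6: c = 0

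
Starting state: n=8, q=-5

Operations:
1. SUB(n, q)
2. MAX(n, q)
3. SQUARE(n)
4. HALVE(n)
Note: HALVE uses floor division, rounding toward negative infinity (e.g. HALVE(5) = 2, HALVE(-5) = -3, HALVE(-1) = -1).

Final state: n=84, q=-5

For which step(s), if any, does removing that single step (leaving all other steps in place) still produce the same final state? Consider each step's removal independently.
Step(s) 2

Testing removal of each single step:
Without step 1: final = n=32, q=-5 (different)
Without step 2: final = n=84, q=-5 (same)
Without step 3: final = n=6, q=-5 (different)
Without step 4: final = n=169, q=-5 (different)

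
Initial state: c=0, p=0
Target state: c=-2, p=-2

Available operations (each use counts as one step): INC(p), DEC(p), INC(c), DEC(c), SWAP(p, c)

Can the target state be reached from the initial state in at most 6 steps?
Yes

Path (4 steps): DEC(p) → DEC(p) → DEC(c) → DEC(c)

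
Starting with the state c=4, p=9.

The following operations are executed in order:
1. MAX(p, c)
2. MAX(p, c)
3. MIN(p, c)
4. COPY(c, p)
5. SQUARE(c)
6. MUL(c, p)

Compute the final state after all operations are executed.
{c: 64, p: 4}

Step-by-step execution:
Initial: c=4, p=9
After step 1 (MAX(p, c)): c=4, p=9
After step 2 (MAX(p, c)): c=4, p=9
After step 3 (MIN(p, c)): c=4, p=4
After step 4 (COPY(c, p)): c=4, p=4
After step 5 (SQUARE(c)): c=16, p=4
After step 6 (MUL(c, p)): c=64, p=4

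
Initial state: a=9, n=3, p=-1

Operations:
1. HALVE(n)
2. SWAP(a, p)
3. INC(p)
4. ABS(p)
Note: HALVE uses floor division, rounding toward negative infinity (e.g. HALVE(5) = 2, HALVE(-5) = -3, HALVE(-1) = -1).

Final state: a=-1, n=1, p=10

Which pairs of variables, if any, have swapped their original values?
None

Comparing initial and final values:
a: 9 → -1
n: 3 → 1
p: -1 → 10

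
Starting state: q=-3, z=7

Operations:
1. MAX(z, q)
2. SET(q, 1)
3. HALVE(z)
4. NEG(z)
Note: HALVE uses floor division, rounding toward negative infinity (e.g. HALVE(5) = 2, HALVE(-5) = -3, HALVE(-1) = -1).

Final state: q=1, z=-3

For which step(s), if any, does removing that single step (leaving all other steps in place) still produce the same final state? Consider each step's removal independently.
Step(s) 1

Testing removal of each single step:
Without step 1: final = q=1, z=-3 (same)
Without step 2: final = q=-3, z=-3 (different)
Without step 3: final = q=1, z=-7 (different)
Without step 4: final = q=1, z=3 (different)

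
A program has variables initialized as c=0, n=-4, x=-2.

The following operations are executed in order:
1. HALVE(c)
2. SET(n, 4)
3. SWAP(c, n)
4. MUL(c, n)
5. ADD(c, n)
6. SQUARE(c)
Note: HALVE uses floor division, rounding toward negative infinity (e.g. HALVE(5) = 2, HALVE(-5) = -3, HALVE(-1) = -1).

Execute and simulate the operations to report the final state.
{c: 0, n: 0, x: -2}

Step-by-step execution:
Initial: c=0, n=-4, x=-2
After step 1 (HALVE(c)): c=0, n=-4, x=-2
After step 2 (SET(n, 4)): c=0, n=4, x=-2
After step 3 (SWAP(c, n)): c=4, n=0, x=-2
After step 4 (MUL(c, n)): c=0, n=0, x=-2
After step 5 (ADD(c, n)): c=0, n=0, x=-2
After step 6 (SQUARE(c)): c=0, n=0, x=-2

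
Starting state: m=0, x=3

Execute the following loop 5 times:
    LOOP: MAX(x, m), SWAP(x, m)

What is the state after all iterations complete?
m=3, x=3

Iteration trace:
Start: m=0, x=3
After iteration 1: m=3, x=0
After iteration 2: m=3, x=3
After iteration 3: m=3, x=3
After iteration 4: m=3, x=3
After iteration 5: m=3, x=3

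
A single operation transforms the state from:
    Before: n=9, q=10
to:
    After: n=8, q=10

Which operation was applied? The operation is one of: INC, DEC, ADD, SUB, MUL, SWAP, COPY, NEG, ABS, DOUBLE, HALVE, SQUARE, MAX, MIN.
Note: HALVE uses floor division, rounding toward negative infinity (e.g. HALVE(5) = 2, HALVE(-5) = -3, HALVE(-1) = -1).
DEC(n)

Analyzing the change:
Before: n=9, q=10
After: n=8, q=10
Variable n changed from 9 to 8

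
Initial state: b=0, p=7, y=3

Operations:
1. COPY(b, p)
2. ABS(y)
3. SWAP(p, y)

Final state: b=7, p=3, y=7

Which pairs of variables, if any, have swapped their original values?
(p, y)

Comparing initial and final values:
p: 7 → 3
y: 3 → 7
b: 0 → 7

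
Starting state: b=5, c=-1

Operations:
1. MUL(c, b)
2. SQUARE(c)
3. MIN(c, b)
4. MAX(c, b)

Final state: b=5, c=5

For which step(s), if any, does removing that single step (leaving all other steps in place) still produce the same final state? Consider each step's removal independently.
Step(s) 1, 2, 4

Testing removal of each single step:
Without step 1: final = b=5, c=5 (same)
Without step 2: final = b=5, c=5 (same)
Without step 3: final = b=5, c=25 (different)
Without step 4: final = b=5, c=5 (same)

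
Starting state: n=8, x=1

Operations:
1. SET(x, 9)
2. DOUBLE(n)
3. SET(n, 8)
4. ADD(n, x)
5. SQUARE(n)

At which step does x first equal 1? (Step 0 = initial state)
Step 0

Tracing x:
Initial: x = 1 ← first occurrence
After step 1: x = 9
After step 2: x = 9
After step 3: x = 9
After step 4: x = 9
After step 5: x = 9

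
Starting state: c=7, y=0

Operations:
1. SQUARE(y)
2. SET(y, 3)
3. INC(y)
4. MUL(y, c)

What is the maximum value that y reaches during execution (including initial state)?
28

Values of y at each step:
Initial: y = 0
After step 1: y = 0
After step 2: y = 3
After step 3: y = 4
After step 4: y = 28 ← maximum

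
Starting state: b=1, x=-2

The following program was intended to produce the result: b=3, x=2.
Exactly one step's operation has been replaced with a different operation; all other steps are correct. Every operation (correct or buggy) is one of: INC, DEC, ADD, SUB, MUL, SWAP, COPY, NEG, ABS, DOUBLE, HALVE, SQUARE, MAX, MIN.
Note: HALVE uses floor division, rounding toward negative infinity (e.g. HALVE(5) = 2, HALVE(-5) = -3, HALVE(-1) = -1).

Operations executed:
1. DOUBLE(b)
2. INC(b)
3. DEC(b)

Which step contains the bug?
Step 3

Trace with buggy code:
Initial: b=1, x=-2
After step 1: b=2, x=-2
After step 2: b=3, x=-2
After step 3: b=2, x=-2
Actual final b=2, x=-2 ≠ expected b=3, x=2.
Step 3 is the only position where a single-operation replacement can produce the expected result.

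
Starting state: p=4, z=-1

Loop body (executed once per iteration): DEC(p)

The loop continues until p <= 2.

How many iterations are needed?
2

Tracing iterations:
Initial: p=4, z=-1
After iteration 1: p=3, z=-1
After iteration 2: p=2, z=-1
p <= 2 now holds, so the loop exits after 2 iterations.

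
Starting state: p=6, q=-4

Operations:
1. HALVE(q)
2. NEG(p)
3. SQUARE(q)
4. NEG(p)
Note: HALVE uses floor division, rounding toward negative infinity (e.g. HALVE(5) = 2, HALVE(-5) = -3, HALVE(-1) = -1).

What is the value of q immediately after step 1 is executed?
q = -2

Tracing q through execution:
Initial: q = -4
After step 1 (HALVE(q)): q = -2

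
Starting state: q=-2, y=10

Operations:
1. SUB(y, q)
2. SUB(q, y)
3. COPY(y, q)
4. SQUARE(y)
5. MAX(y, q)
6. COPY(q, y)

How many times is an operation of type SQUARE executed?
1

Counting SQUARE operations:
Step 4: SQUARE(y) ← SQUARE
Total: 1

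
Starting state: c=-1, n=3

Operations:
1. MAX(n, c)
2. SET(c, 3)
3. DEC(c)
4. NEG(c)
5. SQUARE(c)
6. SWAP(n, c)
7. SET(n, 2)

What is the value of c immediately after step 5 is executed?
c = 4

Tracing c through execution:
Initial: c = -1
After step 1 (MAX(n, c)): c = -1
After step 2 (SET(c, 3)): c = 3
After step 3 (DEC(c)): c = 2
After step 4 (NEG(c)): c = -2
After step 5 (SQUARE(c)): c = 4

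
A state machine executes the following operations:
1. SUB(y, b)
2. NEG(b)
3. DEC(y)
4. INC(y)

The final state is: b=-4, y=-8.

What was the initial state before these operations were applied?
b=4, y=-4

Working backwards:
Final state: b=-4, y=-8
Before step 4 (INC(y)): b=-4, y=-9
Before step 3 (DEC(y)): b=-4, y=-8
Before step 2 (NEG(b)): b=4, y=-8
Before step 1 (SUB(y, b)): b=4, y=-4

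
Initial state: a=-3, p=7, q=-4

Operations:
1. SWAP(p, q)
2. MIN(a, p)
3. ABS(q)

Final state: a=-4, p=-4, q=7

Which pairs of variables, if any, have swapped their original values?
(q, p)

Comparing initial and final values:
a: -3 → -4
q: -4 → 7
p: 7 → -4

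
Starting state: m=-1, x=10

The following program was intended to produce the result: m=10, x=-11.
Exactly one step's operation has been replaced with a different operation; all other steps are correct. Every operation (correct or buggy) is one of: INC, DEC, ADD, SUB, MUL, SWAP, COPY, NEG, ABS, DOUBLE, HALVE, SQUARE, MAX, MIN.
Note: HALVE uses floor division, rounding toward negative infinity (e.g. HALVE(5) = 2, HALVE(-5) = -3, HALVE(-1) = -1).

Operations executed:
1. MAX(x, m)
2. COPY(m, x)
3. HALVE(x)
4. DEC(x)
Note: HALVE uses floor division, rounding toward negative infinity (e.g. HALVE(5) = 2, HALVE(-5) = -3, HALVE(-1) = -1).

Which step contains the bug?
Step 3

Trace with buggy code:
Initial: m=-1, x=10
After step 1: m=-1, x=10
After step 2: m=10, x=10
After step 3: m=10, x=5
After step 4: m=10, x=4
Actual final m=10, x=4 ≠ expected m=10, x=-11.
Step 3 is the only position where a single-operation replacement can produce the expected result.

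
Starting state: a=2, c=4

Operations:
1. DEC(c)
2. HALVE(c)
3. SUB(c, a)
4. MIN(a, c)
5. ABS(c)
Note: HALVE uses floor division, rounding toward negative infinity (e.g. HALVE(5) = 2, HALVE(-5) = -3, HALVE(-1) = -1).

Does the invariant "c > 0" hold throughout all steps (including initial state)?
No, violated after step 3

The invariant is violated after step 3.

State at each step:
Initial: a=2, c=4
After step 1: a=2, c=3
After step 2: a=2, c=1
After step 3: a=2, c=-1
After step 4: a=-1, c=-1
After step 5: a=-1, c=1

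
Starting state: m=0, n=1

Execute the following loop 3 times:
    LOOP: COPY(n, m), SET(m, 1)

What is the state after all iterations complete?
m=1, n=1

Iteration trace:
Start: m=0, n=1
After iteration 1: m=1, n=0
After iteration 2: m=1, n=1
After iteration 3: m=1, n=1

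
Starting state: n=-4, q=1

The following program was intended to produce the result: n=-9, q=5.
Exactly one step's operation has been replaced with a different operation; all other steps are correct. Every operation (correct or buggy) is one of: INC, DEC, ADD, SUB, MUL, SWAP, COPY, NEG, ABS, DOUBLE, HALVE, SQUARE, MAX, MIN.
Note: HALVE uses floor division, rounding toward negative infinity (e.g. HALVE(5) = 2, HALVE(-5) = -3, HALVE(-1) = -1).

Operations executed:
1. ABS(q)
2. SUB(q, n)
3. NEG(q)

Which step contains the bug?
Step 3

Trace with buggy code:
Initial: n=-4, q=1
After step 1: n=-4, q=1
After step 2: n=-4, q=5
After step 3: n=-4, q=-5
Actual final n=-4, q=-5 ≠ expected n=-9, q=5.
Step 3 is the only position where a single-operation replacement can produce the expected result.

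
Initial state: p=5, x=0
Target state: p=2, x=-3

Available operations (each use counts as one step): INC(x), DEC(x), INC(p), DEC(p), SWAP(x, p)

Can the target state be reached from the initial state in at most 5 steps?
No

The target state cannot be reached within 5 steps.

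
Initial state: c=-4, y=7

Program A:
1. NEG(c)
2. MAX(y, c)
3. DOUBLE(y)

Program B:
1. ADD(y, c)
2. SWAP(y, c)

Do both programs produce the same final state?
No

Program A final state: c=4, y=14
Program B final state: c=3, y=-4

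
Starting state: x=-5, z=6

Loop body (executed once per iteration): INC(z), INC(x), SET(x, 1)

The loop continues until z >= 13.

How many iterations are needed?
7

Tracing iterations:
Initial: x=-5, z=6
After iteration 1: x=1, z=7
After iteration 2: x=1, z=8
After iteration 3: x=1, z=9
After iteration 4: x=1, z=10
After iteration 5: x=1, z=11
After iteration 6: x=1, z=12
After iteration 7: x=1, z=13
z >= 13 now holds, so the loop exits after 7 iterations.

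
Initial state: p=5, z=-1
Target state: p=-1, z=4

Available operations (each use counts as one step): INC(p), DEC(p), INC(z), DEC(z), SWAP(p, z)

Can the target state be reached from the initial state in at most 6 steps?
Yes

Path (2 steps): DEC(p) → SWAP(p, z)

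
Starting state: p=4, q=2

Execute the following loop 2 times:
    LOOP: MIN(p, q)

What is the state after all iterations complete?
p=2, q=2

Iteration trace:
Start: p=4, q=2
After iteration 1: p=2, q=2
After iteration 2: p=2, q=2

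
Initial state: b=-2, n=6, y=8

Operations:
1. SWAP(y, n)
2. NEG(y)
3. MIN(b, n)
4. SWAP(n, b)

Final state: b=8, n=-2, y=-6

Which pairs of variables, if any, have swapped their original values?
None

Comparing initial and final values:
y: 8 → -6
b: -2 → 8
n: 6 → -2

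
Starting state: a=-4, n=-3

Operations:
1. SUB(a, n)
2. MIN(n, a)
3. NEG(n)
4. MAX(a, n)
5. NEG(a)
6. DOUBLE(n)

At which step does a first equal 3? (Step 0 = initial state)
Step 4

Tracing a:
Initial: a = -4
After step 1: a = -1
After step 2: a = -1
After step 3: a = -1
After step 4: a = 3 ← first occurrence
After step 5: a = -3
After step 6: a = -3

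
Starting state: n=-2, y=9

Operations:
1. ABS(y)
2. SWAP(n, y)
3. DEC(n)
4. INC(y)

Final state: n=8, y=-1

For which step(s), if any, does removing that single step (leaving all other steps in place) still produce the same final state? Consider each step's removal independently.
Step(s) 1

Testing removal of each single step:
Without step 1: final = n=8, y=-1 (same)
Without step 2: final = n=-3, y=10 (different)
Without step 3: final = n=9, y=-1 (different)
Without step 4: final = n=8, y=-2 (different)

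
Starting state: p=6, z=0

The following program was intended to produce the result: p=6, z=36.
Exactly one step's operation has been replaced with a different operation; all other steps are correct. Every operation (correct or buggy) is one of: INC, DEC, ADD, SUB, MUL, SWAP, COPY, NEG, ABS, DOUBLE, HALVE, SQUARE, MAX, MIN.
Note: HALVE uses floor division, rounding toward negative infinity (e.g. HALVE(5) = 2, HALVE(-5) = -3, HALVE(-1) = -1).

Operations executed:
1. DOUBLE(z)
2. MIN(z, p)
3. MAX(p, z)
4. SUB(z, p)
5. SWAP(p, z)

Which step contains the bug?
Step 5

Trace with buggy code:
Initial: p=6, z=0
After step 1: p=6, z=0
After step 2: p=6, z=0
After step 3: p=6, z=0
After step 4: p=6, z=-6
After step 5: p=-6, z=6
Actual final p=-6, z=6 ≠ expected p=6, z=36.
Step 5 is the only position where a single-operation replacement can produce the expected result.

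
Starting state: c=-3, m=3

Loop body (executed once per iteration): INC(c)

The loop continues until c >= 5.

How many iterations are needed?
8

Tracing iterations:
Initial: c=-3, m=3
After iteration 1: c=-2, m=3
After iteration 2: c=-1, m=3
After iteration 3: c=0, m=3
After iteration 4: c=1, m=3
After iteration 5: c=2, m=3
After iteration 6: c=3, m=3
After iteration 7: c=4, m=3
After iteration 8: c=5, m=3
c >= 5 now holds, so the loop exits after 8 iterations.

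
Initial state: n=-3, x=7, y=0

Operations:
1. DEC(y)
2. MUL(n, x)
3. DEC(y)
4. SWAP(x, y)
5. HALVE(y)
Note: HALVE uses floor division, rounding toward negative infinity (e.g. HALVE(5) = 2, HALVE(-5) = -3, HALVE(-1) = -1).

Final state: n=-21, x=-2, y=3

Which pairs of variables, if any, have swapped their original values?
None

Comparing initial and final values:
n: -3 → -21
y: 0 → 3
x: 7 → -2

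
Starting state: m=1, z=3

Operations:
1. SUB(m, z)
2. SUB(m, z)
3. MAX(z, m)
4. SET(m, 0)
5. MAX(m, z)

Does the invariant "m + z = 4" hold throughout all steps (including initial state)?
No, violated after step 1

The invariant is violated after step 1.

State at each step:
Initial: m=1, z=3
After step 1: m=-2, z=3
After step 2: m=-5, z=3
After step 3: m=-5, z=3
After step 4: m=0, z=3
After step 5: m=3, z=3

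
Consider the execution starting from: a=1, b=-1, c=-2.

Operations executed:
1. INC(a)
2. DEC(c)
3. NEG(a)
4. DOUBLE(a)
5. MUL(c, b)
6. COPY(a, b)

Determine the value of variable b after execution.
b = -1

Tracing execution:
Step 1: INC(a) → b = -1
Step 2: DEC(c) → b = -1
Step 3: NEG(a) → b = -1
Step 4: DOUBLE(a) → b = -1
Step 5: MUL(c, b) → b = -1
Step 6: COPY(a, b) → b = -1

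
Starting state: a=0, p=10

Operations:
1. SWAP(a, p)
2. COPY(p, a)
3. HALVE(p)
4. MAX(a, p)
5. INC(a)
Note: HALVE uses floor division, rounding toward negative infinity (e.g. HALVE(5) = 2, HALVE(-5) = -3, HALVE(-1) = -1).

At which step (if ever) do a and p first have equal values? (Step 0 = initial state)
Step 2

a and p first become equal after step 2.

Comparing values at each step:
Initial: a=0, p=10
After step 1: a=10, p=0
After step 2: a=10, p=10 ← equal!
After step 3: a=10, p=5
After step 4: a=10, p=5
After step 5: a=11, p=5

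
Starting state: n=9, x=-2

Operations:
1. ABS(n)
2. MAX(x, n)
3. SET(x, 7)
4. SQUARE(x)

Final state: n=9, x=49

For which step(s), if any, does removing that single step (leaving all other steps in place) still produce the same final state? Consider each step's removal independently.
Step(s) 1, 2

Testing removal of each single step:
Without step 1: final = n=9, x=49 (same)
Without step 2: final = n=9, x=49 (same)
Without step 3: final = n=9, x=81 (different)
Without step 4: final = n=9, x=7 (different)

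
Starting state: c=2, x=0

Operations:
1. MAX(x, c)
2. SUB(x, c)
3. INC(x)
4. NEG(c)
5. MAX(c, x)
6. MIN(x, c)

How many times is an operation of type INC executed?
1

Counting INC operations:
Step 3: INC(x) ← INC
Total: 1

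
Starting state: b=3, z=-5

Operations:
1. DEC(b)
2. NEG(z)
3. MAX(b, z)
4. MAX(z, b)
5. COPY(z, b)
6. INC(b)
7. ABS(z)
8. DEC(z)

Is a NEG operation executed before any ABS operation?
Yes

First NEG: step 2
First ABS: step 7
Since 2 < 7, NEG comes first.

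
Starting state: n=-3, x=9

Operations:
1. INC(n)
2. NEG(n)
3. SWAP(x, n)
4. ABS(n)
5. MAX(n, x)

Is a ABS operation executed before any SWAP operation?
No

First ABS: step 4
First SWAP: step 3
Since 4 > 3, SWAP comes first.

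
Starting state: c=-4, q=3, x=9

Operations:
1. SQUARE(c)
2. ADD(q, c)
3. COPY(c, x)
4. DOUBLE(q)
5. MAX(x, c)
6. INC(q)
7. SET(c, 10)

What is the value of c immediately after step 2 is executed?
c = 16

Tracing c through execution:
Initial: c = -4
After step 1 (SQUARE(c)): c = 16
After step 2 (ADD(q, c)): c = 16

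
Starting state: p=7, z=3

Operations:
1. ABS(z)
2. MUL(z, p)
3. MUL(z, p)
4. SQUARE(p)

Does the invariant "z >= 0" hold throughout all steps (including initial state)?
Yes

The invariant holds at every step.

State at each step:
Initial: p=7, z=3
After step 1: p=7, z=3
After step 2: p=7, z=21
After step 3: p=7, z=147
After step 4: p=49, z=147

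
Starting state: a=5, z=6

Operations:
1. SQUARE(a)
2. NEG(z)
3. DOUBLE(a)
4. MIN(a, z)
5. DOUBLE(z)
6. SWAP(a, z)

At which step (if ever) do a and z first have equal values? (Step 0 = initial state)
Step 4

a and z first become equal after step 4.

Comparing values at each step:
Initial: a=5, z=6
After step 1: a=25, z=6
After step 2: a=25, z=-6
After step 3: a=50, z=-6
After step 4: a=-6, z=-6 ← equal!
After step 5: a=-6, z=-12
After step 6: a=-12, z=-6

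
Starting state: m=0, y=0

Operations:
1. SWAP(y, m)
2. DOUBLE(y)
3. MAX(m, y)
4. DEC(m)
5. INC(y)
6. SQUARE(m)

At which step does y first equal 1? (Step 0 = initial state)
Step 5

Tracing y:
Initial: y = 0
After step 1: y = 0
After step 2: y = 0
After step 3: y = 0
After step 4: y = 0
After step 5: y = 1 ← first occurrence
After step 6: y = 1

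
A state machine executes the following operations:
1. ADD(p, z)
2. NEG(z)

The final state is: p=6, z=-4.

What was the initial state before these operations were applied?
p=2, z=4

Working backwards:
Final state: p=6, z=-4
Before step 2 (NEG(z)): p=6, z=4
Before step 1 (ADD(p, z)): p=2, z=4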